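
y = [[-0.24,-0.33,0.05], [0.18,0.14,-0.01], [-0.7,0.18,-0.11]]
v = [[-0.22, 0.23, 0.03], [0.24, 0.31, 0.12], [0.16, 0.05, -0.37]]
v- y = [[0.02, 0.56, -0.02], [0.06, 0.17, 0.13], [0.86, -0.13, -0.26]]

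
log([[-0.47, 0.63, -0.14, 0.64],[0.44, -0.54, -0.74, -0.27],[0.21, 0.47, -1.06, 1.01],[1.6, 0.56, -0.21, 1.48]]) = [[-3.26+0.97j, -0.55+0.73j, (3.26-0.67j), -0.45+0.17j], [-6.44+2.80j, (-3.46+2.1j), 2.39-1.94j, (-0.23+0.5j)], [(-1.49-0.66j), (2.76-0.5j), 0.26+0.46j, (0.96-0.12j)], [(5.58-2.2j), (2.87-1.65j), (-3.81+1.52j), 1.20-0.39j]]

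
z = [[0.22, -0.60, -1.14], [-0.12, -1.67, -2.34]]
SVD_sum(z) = [[-0.01, -0.72, -1.06], [-0.02, -1.62, -2.38]] + [[0.23, 0.12, -0.08], [-0.10, -0.05, 0.04]]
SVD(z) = [[-0.41, -0.91], [-0.91, 0.41]] @ diag([3.1463108304329874, 0.29602053695661]) @ [[0.01, 0.56, 0.83], [-0.84, -0.44, 0.31]]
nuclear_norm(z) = 3.44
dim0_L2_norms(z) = [0.25, 1.77, 2.6]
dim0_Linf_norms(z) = [0.22, 1.67, 2.34]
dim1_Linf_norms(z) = [1.14, 2.34]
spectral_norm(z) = 3.15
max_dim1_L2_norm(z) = 2.88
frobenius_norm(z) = 3.16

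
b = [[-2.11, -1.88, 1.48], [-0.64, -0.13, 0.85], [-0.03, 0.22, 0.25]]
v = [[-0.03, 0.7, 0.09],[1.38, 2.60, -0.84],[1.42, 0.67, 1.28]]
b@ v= [[-0.43,-5.37,3.28],[1.05,-0.22,1.14],[0.66,0.72,0.13]]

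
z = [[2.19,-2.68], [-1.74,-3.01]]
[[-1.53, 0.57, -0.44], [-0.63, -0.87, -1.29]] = z @ [[-0.26, 0.36, 0.19], [0.36, 0.08, 0.32]]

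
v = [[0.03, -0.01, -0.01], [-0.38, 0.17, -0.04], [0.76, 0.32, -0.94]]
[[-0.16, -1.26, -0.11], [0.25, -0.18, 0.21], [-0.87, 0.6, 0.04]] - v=[[-0.19,-1.25,-0.1], [0.63,-0.35,0.25], [-1.63,0.28,0.98]]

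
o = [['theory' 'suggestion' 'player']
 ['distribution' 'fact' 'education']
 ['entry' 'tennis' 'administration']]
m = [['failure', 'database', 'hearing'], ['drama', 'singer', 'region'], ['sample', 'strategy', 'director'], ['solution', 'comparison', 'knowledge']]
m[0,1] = 'database'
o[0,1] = 'suggestion'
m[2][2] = 'director'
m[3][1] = 'comparison'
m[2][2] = 'director'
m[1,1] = 'singer'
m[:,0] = ['failure', 'drama', 'sample', 'solution']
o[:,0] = ['theory', 'distribution', 'entry']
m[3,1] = 'comparison'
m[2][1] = 'strategy'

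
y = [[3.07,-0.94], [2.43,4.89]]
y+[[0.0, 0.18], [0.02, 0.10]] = [[3.07, -0.76], [2.45, 4.99]]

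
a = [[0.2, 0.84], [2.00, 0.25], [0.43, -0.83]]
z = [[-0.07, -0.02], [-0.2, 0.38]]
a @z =[[-0.18, 0.32], [-0.19, 0.06], [0.14, -0.32]]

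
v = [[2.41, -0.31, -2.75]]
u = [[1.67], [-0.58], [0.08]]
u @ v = [[4.02, -0.52, -4.59], [-1.4, 0.18, 1.60], [0.19, -0.02, -0.22]]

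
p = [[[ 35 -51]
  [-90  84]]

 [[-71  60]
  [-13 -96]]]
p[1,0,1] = 60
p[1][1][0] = -13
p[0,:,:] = [[35, -51], [-90, 84]]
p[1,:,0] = [-71, -13]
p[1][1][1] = -96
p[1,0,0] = -71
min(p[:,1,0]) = -90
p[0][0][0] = 35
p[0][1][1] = 84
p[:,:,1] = [[-51, 84], [60, -96]]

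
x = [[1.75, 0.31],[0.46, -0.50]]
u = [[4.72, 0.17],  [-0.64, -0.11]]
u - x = [[2.97, -0.14],[-1.1, 0.39]]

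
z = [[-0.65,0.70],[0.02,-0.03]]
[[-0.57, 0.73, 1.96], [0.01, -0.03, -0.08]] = z @ [[1.39, -0.31, -1.07], [0.47, 0.76, 1.81]]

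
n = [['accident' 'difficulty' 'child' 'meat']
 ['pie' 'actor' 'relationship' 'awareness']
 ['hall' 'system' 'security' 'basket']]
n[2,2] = 'security'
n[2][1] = 'system'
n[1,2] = 'relationship'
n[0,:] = ['accident', 'difficulty', 'child', 'meat']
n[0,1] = 'difficulty'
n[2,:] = ['hall', 'system', 'security', 'basket']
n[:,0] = ['accident', 'pie', 'hall']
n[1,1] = 'actor'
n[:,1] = ['difficulty', 'actor', 'system']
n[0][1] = 'difficulty'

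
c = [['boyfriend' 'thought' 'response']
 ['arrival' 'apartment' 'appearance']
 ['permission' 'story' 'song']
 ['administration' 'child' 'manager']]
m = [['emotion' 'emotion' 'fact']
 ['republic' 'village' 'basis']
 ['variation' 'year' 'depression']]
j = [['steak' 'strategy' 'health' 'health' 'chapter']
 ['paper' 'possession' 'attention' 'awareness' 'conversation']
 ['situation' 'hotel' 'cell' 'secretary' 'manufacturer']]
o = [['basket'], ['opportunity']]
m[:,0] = ['emotion', 'republic', 'variation']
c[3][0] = 'administration'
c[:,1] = ['thought', 'apartment', 'story', 'child']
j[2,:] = ['situation', 'hotel', 'cell', 'secretary', 'manufacturer']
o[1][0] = 'opportunity'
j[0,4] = 'chapter'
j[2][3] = 'secretary'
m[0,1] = 'emotion'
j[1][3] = 'awareness'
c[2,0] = 'permission'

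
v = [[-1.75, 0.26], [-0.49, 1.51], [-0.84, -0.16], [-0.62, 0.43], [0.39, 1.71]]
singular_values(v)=[2.41, 2.05]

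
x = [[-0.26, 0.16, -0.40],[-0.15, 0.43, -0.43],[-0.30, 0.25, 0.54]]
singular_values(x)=[0.82, 0.62, 0.18]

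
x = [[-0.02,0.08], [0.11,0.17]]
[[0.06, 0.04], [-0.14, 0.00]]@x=[[0.0,  0.01], [0.00,  -0.01]]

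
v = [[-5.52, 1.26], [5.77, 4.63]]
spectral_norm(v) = 8.47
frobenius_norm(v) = 9.32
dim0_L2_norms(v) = [7.99, 4.8]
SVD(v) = [[-0.55,0.84], [0.84,0.55]] @ diag([8.47188721163254, 3.8749099439054095]) @ [[0.93, 0.38], [-0.38, 0.93]]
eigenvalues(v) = [-6.19, 5.3]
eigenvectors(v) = [[-0.88, -0.12], [0.47, -0.99]]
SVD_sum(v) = [[-4.30, -1.74], [6.57, 2.66]] + [[-1.22,  3.0], [-0.8,  1.97]]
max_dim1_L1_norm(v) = 10.4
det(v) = -32.83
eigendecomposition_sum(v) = [[-5.83, 0.68], [3.11, -0.36]] + [[0.31, 0.58], [2.66, 4.99]]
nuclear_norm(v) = 12.35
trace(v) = -0.89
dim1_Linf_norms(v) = [5.52, 5.77]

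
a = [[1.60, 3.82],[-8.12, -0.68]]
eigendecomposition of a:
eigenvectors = [[(-0.12-0.55j), -0.12+0.55j], [(0.82+0j), 0.82-0.00j]]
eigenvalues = [(0.46+5.45j), (0.46-5.45j)]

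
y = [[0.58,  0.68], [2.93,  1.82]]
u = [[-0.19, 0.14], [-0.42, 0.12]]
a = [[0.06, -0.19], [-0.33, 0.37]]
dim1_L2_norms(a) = [0.2, 0.5]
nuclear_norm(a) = 0.61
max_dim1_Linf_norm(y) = 2.93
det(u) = 0.04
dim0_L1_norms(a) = [0.39, 0.56]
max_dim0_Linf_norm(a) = 0.37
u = y @ a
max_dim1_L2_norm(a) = 0.5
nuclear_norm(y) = 3.82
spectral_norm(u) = 0.49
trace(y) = 2.40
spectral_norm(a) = 0.53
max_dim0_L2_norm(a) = 0.42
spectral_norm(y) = 3.55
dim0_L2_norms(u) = [0.46, 0.18]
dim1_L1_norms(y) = [1.26, 4.75]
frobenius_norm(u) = 0.50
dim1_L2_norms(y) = [0.89, 3.45]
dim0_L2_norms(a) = [0.34, 0.42]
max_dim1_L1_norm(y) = 4.75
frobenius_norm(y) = 3.56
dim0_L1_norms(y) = [3.51, 2.5]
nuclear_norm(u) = 0.56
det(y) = -0.94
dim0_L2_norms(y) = [2.99, 1.94]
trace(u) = -0.07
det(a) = -0.04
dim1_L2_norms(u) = [0.24, 0.44]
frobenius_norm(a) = 0.53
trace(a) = 0.43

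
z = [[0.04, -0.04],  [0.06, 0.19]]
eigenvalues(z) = [0.06, 0.17]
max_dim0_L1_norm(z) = 0.23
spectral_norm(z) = 0.20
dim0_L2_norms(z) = [0.07, 0.19]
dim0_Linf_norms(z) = [0.06, 0.19]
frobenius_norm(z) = 0.21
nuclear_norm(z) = 0.25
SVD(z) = [[-0.14,0.99], [0.99,0.14]] @ diag([0.2010630917919523, 0.049735632287736746]) @ [[0.27, 0.96], [0.96, -0.27]]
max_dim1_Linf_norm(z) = 0.19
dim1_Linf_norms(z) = [0.04, 0.19]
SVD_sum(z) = [[-0.01, -0.03], [0.05, 0.19]] + [[0.05,-0.01], [0.01,-0.0]]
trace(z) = 0.23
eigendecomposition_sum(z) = [[0.07, 0.02], [-0.03, -0.01]] + [[-0.03,-0.06], [0.09,0.2]]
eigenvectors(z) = [[-0.91, 0.29],[0.41, -0.96]]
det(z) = 0.01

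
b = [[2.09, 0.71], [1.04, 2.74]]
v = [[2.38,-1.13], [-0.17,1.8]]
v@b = [[3.8, -1.41], [1.52, 4.81]]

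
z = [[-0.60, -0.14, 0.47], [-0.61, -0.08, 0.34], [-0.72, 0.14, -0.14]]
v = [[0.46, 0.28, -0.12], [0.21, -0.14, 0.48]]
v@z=[[-0.36, -0.10, 0.33],[-0.39, 0.05, -0.02]]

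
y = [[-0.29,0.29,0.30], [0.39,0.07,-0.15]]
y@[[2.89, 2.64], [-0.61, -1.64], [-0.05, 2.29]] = [[-1.03, -0.55], [1.09, 0.57]]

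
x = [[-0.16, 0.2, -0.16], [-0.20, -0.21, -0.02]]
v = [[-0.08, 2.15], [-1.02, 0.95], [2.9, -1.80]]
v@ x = [[-0.42,  -0.47,  -0.03], [-0.03,  -0.40,  0.14], [-0.10,  0.96,  -0.43]]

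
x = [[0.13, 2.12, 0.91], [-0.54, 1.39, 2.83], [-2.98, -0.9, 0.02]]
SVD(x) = [[0.56, 0.08, -0.82], [0.8, -0.32, 0.51], [-0.22, -0.94, -0.25]] @ diag([3.736918457816108, 3.1676520404721806, 1.1243758224569393]) @ [[0.08, 0.67, 0.74], [0.95, 0.18, -0.27], [0.32, -0.72, 0.62]]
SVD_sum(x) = [[0.17, 1.40, 1.55], [0.24, 1.99, 2.2], [-0.07, -0.56, -0.61]] + [[0.25, 0.05, -0.07], [-0.96, -0.19, 0.28], [-2.82, -0.55, 0.81]] + [[-0.29, 0.67, -0.57], [0.18, -0.41, 0.36], [-0.09, 0.2, -0.17]]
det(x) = -13.31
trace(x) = 1.54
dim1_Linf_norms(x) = [2.12, 2.83, 2.98]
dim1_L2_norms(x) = [2.31, 3.2, 3.11]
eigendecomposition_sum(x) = [[(0.32+0.94j), 0.91-0.04j, 0.60-0.70j], [(-0.59+1.17j), 0.88+0.83j, 1.23-0.09j], [-1.14-0.41j, -0.66+0.90j, 0.22+1.11j]] + [[(0.32-0.94j),(0.91+0.04j),(0.6+0.7j)], [-0.59-1.17j,(0.88-0.83j),1.23+0.09j], [(-1.14+0.41j),-0.66-0.90j,0.22-1.11j]] + [[-0.50-0.00j,(0.3-0j),(-0.29-0j)], [(0.64+0j),(-0.38+0j),(0.37+0j)], [(-0.7-0j),(0.42-0j),-0.41-0.00j]]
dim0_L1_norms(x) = [3.65, 4.41, 3.76]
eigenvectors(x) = [[-0.34+0.34j,-0.34-0.34j,0.47+0.00j], [(-0.64+0j),(-0.64-0j),-0.59+0.00j], [(-0.07-0.59j),(-0.07+0.59j),0.65+0.00j]]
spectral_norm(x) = 3.74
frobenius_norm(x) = 5.03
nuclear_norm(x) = 8.03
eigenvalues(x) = [(1.42+2.88j), (1.42-2.88j), (-1.29+0j)]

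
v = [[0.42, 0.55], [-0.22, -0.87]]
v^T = [[0.42, -0.22], [0.55, -0.87]]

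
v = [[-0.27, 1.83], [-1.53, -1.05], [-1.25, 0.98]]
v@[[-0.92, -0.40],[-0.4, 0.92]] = [[-0.48,1.79],[1.83,-0.35],[0.76,1.40]]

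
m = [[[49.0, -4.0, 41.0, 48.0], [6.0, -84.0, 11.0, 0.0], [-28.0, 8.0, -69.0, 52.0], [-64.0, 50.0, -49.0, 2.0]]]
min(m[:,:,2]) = -69.0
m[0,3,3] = 2.0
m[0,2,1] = 8.0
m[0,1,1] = -84.0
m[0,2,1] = 8.0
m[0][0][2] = 41.0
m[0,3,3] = 2.0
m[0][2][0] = -28.0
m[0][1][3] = 0.0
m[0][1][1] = -84.0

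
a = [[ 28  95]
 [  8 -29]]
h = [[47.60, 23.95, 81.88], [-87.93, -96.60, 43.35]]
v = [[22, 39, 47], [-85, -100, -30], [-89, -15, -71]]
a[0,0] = 28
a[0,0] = 28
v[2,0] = -89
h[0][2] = 81.88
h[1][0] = -87.93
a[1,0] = 8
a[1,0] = 8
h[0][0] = 47.6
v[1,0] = -85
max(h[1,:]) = 43.35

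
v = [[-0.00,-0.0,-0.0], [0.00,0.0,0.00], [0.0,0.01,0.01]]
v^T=[[-0.0, 0.00, 0.0], [-0.0, 0.0, 0.01], [-0.00, 0.0, 0.01]]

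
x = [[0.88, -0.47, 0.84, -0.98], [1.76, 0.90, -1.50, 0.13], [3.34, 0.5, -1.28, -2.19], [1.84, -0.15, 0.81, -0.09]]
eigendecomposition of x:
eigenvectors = [[0.32+0.37j, 0.32-0.37j, 0.19+0.00j, (0.11+0j)],[(0.01-0.31j), 0.01+0.31j, (-0.64+0j), -0.89+0.00j],[0.11+0.43j, (0.11-0.43j), -0.73+0.00j, (-0.39+0j)],[0.69+0.00j, 0.69-0.00j, (0.12+0j), 0.19+0.00j]]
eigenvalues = [(0.89+1.57j), (0.89-1.57j), (-1.37+0j), 0j]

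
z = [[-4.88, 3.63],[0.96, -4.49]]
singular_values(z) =[7.17, 2.57]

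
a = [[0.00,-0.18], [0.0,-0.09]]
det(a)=0.000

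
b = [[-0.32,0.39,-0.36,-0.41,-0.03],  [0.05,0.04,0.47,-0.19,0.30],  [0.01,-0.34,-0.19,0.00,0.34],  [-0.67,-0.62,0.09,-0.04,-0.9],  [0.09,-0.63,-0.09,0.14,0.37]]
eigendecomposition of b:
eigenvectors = [[0.44+0.10j,0.44-0.10j,0.72+0.00j,-0.66+0.00j,(0.66+0j)], [(0.01+0.4j),0.01-0.40j,(0.09+0j),(0.17+0j),-0.32+0.00j], [-0.29+0.06j,-0.29-0.06j,0.10+0.00j,(0.15+0j),0.04+0.00j], [(-0.26-0.44j),-0.26+0.44j,(0.68+0j),(0.65+0j),-0.59+0.00j], [(-0.54+0j),(-0.54-0j),-0.08+0.00j,0.31+0.00j,-0.34+0.00j]]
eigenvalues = [(0.32+0.57j), (0.32-0.57j), (-0.71+0j), (0.07+0j), (-0.15+0j)]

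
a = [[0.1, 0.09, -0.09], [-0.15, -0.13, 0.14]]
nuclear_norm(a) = 0.30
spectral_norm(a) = 0.29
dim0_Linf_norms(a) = [0.15, 0.13, 0.14]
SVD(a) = [[-0.55, 0.83],[0.83, 0.55]] @ diag([0.29186404649664194, 0.003921525545761694]) @ [[-0.62, -0.54, 0.57], [0.01, 0.72, 0.7]]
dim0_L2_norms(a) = [0.18, 0.16, 0.17]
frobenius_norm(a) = 0.29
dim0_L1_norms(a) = [0.25, 0.22, 0.23]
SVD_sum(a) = [[0.1, 0.09, -0.09], [-0.15, -0.13, 0.14]] + [[0.0, 0.0, 0.0], [0.00, 0.00, 0.0]]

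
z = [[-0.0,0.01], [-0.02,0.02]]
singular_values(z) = [0.03, 0.01]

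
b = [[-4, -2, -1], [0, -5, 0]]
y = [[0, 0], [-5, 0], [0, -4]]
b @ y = [[10, 4], [25, 0]]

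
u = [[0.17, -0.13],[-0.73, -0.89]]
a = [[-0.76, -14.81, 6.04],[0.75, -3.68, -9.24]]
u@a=[[-0.23, -2.04, 2.23], [-0.11, 14.09, 3.81]]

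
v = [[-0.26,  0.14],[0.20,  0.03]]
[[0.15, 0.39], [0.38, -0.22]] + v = [[-0.11,  0.53], [0.58,  -0.19]]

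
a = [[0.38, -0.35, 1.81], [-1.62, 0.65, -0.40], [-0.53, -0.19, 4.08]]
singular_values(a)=[4.5, 1.86, 0.03]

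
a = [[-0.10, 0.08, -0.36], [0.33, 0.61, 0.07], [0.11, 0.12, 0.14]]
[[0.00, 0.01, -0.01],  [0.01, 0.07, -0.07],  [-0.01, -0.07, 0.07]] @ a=[[0.0, 0.0, -0.0],  [0.01, 0.04, -0.01],  [-0.01, -0.04, 0.01]]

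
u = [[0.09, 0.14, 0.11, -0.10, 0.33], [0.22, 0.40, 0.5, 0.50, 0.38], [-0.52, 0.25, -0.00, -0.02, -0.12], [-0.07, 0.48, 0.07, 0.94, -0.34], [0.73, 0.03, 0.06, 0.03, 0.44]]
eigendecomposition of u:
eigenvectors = [[0.03, 0.39, 0.15, 0.24, -0.42],[0.57, 0.58, 0.39, -0.53, -0.46],[0.08, -0.16, 0.59, 0.75, -0.26],[0.81, -0.01, -0.49, 0.1, 0.41],[0.09, 0.70, -0.48, -0.28, 0.62]]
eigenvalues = [1.25, 0.85, 0.15, -0.3, -0.08]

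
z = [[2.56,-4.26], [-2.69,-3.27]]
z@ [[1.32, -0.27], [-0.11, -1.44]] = [[3.85, 5.44], [-3.19, 5.44]]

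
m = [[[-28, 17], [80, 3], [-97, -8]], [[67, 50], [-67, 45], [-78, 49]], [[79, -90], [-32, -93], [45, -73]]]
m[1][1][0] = -67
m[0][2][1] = -8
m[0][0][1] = 17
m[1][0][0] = 67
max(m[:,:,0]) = 80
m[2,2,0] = 45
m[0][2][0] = -97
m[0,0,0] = -28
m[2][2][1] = -73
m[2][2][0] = 45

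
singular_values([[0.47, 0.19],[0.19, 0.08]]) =[0.55, 0.0]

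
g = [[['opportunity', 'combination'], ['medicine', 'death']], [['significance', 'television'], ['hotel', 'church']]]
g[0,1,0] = 'medicine'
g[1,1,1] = 'church'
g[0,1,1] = 'death'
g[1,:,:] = [['significance', 'television'], ['hotel', 'church']]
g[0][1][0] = 'medicine'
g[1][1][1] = 'church'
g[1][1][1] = 'church'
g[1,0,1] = 'television'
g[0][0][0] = 'opportunity'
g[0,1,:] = ['medicine', 'death']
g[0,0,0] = 'opportunity'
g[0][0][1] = 'combination'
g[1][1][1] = 'church'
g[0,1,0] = 'medicine'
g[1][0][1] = 'television'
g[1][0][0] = 'significance'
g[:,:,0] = [['opportunity', 'medicine'], ['significance', 'hotel']]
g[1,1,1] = 'church'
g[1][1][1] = 'church'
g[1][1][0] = 'hotel'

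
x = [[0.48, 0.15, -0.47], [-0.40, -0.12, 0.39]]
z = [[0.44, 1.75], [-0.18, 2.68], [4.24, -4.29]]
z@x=[[-0.49, -0.14, 0.48], [-1.16, -0.35, 1.13], [3.75, 1.15, -3.67]]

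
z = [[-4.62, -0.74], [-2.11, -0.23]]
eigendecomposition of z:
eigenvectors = [[-0.91,0.15], [-0.41,-0.99]]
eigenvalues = [-4.95, 0.1]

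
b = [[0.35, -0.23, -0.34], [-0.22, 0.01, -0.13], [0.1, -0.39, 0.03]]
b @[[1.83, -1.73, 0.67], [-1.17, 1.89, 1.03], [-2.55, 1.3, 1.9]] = [[1.78, -1.48, -0.65], [-0.08, 0.23, -0.38], [0.56, -0.87, -0.28]]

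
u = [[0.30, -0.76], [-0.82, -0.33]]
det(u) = -0.72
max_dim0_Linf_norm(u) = 0.82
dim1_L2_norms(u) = [0.82, 0.88]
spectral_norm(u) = 0.88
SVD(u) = [[0.04, 1.00], [1.00, -0.04]] @ diag([0.884026175323664, 0.8169441359986706]) @ [[-0.91, -0.41], [0.41, -0.91]]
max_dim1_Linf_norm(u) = 0.82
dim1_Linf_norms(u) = [0.76, 0.82]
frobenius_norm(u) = 1.20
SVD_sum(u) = [[-0.03, -0.02],[-0.81, -0.36]] + [[0.33,-0.74],[-0.01,0.03]]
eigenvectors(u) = [[0.82, 0.55], [-0.58, 0.84]]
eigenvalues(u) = [0.83, -0.86]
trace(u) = -0.03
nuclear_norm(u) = 1.70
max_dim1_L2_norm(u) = 0.88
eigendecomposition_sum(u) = [[0.57,  -0.37],[-0.4,  0.26]] + [[-0.27,  -0.39], [-0.42,  -0.59]]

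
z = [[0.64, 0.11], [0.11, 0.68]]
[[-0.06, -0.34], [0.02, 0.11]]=z @ [[-0.1,-0.58], [0.05,0.25]]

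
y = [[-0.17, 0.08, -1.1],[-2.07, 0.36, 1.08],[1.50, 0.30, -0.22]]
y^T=[[-0.17,-2.07,1.5], [0.08,0.36,0.3], [-1.10,1.08,-0.22]]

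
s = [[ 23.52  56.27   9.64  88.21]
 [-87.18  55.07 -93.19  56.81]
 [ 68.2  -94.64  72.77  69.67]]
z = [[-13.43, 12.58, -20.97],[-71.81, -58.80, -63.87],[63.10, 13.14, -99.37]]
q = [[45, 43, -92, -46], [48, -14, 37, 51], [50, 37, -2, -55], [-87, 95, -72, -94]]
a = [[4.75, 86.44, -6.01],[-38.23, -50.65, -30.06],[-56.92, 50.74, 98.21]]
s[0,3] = 88.21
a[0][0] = 4.75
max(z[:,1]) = 13.14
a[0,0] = 4.75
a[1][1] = -50.65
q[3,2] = -72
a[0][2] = -6.01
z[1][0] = -71.81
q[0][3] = -46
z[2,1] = 13.14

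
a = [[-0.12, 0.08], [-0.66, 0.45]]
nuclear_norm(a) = 0.81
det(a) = -0.00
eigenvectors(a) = [[-0.57,-0.17], [-0.82,-0.98]]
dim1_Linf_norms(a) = [0.12, 0.66]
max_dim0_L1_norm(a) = 0.78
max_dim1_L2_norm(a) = 0.8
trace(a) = 0.33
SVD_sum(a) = [[-0.12, 0.08], [-0.66, 0.45]] + [[-0.00, -0.0], [0.0, 0.0]]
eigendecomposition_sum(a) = [[-0.00, 0.00],[-0.01, 0.0]] + [[-0.12, 0.08], [-0.65, 0.45]]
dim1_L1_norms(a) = [0.2, 1.11]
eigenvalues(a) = [-0.0, 0.33]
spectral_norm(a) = 0.81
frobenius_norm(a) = 0.81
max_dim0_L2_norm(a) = 0.67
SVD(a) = [[-0.18,-0.98], [-0.98,0.18]] @ diag([0.8117252087573326, 0.0014783327991464495]) @ [[0.83, -0.56], [0.56, 0.83]]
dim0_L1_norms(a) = [0.78, 0.53]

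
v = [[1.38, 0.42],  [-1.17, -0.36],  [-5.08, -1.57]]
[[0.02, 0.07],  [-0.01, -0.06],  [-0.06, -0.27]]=v @ [[0.03, 0.05], [-0.06, 0.01]]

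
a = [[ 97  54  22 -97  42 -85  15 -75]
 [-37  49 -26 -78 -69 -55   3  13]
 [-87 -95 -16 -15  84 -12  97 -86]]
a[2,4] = 84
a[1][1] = 49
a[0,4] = 42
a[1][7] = 13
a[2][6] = 97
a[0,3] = -97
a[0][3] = -97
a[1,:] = [-37, 49, -26, -78, -69, -55, 3, 13]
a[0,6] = 15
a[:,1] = [54, 49, -95]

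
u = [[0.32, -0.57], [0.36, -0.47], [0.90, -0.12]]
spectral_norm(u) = 1.15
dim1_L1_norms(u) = [0.89, 0.83, 1.02]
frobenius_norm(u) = 1.27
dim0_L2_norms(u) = [1.02, 0.75]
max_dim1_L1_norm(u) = 1.02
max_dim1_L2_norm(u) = 0.91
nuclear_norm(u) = 1.68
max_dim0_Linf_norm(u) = 0.9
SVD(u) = [[-0.5, -0.61],[-0.48, -0.41],[-0.72, 0.68]] @ diag([1.148915783381041, 0.5312179615731458]) @ [[-0.86, 0.52], [0.52, 0.86]]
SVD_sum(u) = [[0.49, -0.29], [0.47, -0.29], [0.71, -0.43]] + [[-0.17, -0.28], [-0.11, -0.18], [0.19, 0.31]]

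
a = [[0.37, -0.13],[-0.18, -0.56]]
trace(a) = -0.19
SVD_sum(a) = [[-0.01, -0.02],[-0.17, -0.56]] + [[0.38, -0.11], [-0.01, 0.00]]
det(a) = -0.23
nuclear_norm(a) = 0.98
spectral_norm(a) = 0.59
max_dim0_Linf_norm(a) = 0.56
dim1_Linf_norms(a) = [0.37, 0.56]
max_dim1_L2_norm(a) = 0.59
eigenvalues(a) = [0.39, -0.58]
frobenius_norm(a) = 0.71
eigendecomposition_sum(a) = [[0.38, -0.05],[-0.07, 0.01]] + [[-0.01,  -0.08], [-0.11,  -0.57]]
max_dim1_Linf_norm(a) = 0.56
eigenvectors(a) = [[0.98, 0.13], [-0.19, 0.99]]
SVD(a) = [[0.03,1.00], [1.00,-0.03]] @ diag([0.5883874508480413, 0.3919186238041563]) @ [[-0.29, -0.96], [0.96, -0.29]]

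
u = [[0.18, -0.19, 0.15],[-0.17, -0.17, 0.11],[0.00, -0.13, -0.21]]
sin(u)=[[0.18, -0.19, 0.15], [-0.17, -0.17, 0.11], [0.0, -0.13, -0.21]]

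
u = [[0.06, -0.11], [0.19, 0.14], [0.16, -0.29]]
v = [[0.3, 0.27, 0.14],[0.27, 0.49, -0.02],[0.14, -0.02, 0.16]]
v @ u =[[0.09, -0.04], [0.11, 0.04], [0.03, -0.06]]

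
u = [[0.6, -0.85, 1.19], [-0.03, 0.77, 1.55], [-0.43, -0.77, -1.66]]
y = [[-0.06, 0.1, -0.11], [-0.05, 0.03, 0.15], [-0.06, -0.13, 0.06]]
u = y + [[0.66, -0.95, 1.3], [0.02, 0.74, 1.4], [-0.37, -0.64, -1.72]]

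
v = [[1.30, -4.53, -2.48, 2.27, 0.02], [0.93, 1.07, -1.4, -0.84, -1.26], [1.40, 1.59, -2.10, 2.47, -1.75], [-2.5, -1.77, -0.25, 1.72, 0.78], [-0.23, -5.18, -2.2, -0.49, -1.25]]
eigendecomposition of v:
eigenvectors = [[-0.31+0.00j, (0.71+0j), (0.71-0j), (-0.33-0.14j), -0.33+0.14j],[-0.27+0.00j, -0.22-0.17j, -0.22+0.17j, 0.13-0.11j, 0.13+0.11j],[-0.24+0.00j, (0.2+0.17j), 0.20-0.17j, (-0.63+0j), (-0.63-0j)],[-0.12+0.00j, 0.02+0.57j, 0.02-0.57j, (-0.13-0.45j), (-0.13+0.45j)],[(-0.87+0j), (0.14-0.03j), (0.14+0.03j), (0.47-0.1j), 0.47+0.10j]]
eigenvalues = [(-3.61+0j), (2.06+2.33j), (2.06-2.33j), (0.11+2.04j), (0.11-2.04j)]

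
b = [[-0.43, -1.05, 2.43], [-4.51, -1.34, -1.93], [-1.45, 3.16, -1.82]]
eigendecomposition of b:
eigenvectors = [[-0.09-0.41j, -0.09+0.41j, (-0.57+0j)], [(0.38+0.47j), (0.38-0.47j), (-0.61+0j)], [(0.67+0j), (0.67-0j), 0.54+0.00j]]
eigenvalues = [(0.13+3.11j), (0.13-3.11j), (-3.85+0j)]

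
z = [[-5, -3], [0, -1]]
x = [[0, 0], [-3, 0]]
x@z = [[0, 0], [15, 9]]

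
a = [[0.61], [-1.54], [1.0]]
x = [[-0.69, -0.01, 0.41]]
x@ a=[[0.0]]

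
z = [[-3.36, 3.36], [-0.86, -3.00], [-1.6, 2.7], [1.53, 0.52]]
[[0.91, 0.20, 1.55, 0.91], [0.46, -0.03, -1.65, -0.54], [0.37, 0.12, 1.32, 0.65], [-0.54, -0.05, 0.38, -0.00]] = z @ [[-0.33, -0.04, 0.07, -0.07], [-0.06, 0.02, 0.53, 0.2]]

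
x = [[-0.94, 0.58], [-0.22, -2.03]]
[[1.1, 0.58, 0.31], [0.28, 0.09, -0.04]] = x @ [[-1.18,-0.61,-0.3],[-0.01,0.02,0.05]]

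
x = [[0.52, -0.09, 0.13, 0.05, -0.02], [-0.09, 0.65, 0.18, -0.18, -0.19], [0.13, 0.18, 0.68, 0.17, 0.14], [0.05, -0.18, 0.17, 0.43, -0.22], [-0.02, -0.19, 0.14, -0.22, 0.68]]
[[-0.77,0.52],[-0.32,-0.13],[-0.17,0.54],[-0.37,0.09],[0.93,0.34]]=x @ [[-1.49, 0.85], [-0.49, -0.13], [0.03, 0.59], [-0.36, 0.01], [1.06, 0.37]]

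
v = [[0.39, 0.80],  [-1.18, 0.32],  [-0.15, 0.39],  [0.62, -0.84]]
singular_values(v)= [1.56, 1.05]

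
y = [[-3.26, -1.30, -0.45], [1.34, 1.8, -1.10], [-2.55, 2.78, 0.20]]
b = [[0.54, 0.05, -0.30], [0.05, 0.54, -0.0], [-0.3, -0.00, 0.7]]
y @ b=[[-1.69, -0.87, 0.66], [1.14, 1.04, -1.17], [-1.30, 1.37, 0.9]]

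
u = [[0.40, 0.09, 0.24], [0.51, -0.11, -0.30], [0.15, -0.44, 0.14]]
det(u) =-0.119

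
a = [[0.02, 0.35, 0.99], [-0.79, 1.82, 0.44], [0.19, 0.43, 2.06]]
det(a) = -0.01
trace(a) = 3.90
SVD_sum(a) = [[-0.12, 0.57, 0.82], [-0.17, 0.84, 1.21], [-0.22, 1.08, 1.55]] + [[0.14, -0.22, 0.17],[-0.62, 0.98, -0.77],[0.41, -0.65, 0.51]] + [[-0.0, -0.0, 0.00], [0.0, 0.0, -0.00], [0.00, 0.0, -0.00]]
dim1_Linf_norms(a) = [0.99, 1.82, 2.06]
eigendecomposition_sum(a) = [[-0.0, 0.00, 0.0],  [-0.0, 0.0, 0.00],  [0.0, -0.0, -0.0]] + [[0.26, -0.55, -0.03], [-0.71, 1.52, 0.09], [0.68, -1.45, -0.09]] + [[-0.23, 0.9, 1.02], [-0.08, 0.30, 0.35], [-0.49, 1.88, 2.15]]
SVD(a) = [[0.38,-0.18,-0.91],[0.57,0.82,0.08],[0.73,-0.54,0.42]] @ diag([2.6117113219036194, 1.696071993208303, 0.001940333699197724]) @ [[-0.12, 0.57, 0.82],[-0.44, 0.70, -0.55],[0.89, 0.43, -0.17]]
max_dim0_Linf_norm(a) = 2.06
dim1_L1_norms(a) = [1.36, 3.05, 2.68]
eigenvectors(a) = [[0.89, 0.25, 0.43],[0.43, -0.7, 0.14],[-0.17, 0.67, 0.89]]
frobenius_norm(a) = 3.11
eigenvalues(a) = [-0.0, 1.68, 2.22]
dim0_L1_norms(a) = [1.0, 2.6, 3.49]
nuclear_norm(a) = 4.31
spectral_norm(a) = 2.61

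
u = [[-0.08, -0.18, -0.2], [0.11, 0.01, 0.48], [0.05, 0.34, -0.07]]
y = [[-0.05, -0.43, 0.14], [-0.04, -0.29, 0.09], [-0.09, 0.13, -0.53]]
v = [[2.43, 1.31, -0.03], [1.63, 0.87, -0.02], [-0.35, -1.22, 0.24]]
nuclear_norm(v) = 4.35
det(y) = 0.00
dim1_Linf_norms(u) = [0.2, 0.48, 0.34]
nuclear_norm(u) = 0.93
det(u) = 0.00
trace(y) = -0.87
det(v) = -0.00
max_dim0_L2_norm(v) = 2.95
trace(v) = 3.54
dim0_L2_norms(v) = [2.95, 1.99, 0.24]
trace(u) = -0.14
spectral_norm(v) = 3.45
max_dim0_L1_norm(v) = 4.41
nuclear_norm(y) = 1.07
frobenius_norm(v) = 3.56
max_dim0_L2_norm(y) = 0.56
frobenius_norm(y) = 0.78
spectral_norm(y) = 0.67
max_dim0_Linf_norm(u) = 0.48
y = v @ u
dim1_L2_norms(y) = [0.45, 0.31, 0.55]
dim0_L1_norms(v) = [4.41, 3.4, 0.29]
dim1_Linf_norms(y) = [0.43, 0.29, 0.53]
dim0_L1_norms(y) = [0.18, 0.85, 0.76]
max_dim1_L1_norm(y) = 0.75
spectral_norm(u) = 0.54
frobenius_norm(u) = 0.67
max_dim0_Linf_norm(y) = 0.53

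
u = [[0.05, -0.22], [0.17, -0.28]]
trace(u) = -0.23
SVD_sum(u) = [[0.09, -0.2], [0.14, -0.29]] + [[-0.04, -0.02],[0.03, 0.01]]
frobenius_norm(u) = 0.40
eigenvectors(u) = [[0.75+0.00j,0.75-0.00j], [(0.56-0.34j),0.56+0.34j]]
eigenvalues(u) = [(-0.12+0.1j), (-0.12-0.1j)]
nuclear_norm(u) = 0.45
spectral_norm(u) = 0.39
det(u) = 0.02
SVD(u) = [[-0.56,-0.83], [-0.83,0.56]] @ diag([0.39326782113622183, 0.05950143577064904]) @ [[-0.43, 0.90], [0.9, 0.43]]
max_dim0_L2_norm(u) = 0.36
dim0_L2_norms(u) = [0.18, 0.36]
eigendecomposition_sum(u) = [[(0.02+0.14j), -0.11-0.13j], [(0.08+0.1j), -0.14-0.04j]] + [[0.02-0.14j, (-0.11+0.13j)], [0.08-0.10j, (-0.14+0.04j)]]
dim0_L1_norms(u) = [0.22, 0.5]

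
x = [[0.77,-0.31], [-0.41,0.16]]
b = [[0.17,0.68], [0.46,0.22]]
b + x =[[0.94, 0.37], [0.05, 0.38]]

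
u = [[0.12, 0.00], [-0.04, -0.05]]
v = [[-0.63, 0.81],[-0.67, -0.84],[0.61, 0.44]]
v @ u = [[-0.11, -0.04], [-0.05, 0.04], [0.06, -0.02]]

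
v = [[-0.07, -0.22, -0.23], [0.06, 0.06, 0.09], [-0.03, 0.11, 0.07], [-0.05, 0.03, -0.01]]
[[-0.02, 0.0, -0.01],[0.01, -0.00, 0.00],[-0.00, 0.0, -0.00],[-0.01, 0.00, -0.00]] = v @ [[0.16, -0.01, 0.05],[-0.01, 0.0, -0.00],[0.05, -0.0, 0.01]]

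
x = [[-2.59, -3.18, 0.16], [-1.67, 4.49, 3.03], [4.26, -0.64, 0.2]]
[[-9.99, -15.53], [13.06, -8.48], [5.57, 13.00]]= x @ [[1.51, 3.5],[2.02, 1.85],[2.15, -3.61]]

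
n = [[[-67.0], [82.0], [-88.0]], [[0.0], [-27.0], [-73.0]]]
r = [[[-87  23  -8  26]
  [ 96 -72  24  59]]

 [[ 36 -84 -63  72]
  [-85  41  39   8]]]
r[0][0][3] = 26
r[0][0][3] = 26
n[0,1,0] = 82.0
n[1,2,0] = -73.0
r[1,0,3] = 72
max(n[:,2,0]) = -73.0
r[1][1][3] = 8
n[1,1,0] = -27.0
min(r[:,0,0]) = -87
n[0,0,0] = -67.0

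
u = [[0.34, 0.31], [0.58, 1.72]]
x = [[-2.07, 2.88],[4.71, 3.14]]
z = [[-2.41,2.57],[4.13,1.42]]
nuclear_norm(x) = 9.21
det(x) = -20.06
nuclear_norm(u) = 2.08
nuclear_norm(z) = 7.72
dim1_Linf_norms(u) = [0.34, 1.72]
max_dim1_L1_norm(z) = 5.55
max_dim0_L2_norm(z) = 4.78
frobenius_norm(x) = 6.68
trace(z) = -0.99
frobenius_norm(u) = 1.87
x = z + u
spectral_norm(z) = 4.78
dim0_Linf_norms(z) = [4.13, 2.57]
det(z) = -14.04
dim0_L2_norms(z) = [4.78, 2.94]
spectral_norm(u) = 1.86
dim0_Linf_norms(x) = [4.71, 3.14]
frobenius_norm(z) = 5.61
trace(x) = 1.07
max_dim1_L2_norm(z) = 4.37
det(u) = 0.41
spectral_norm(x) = 5.66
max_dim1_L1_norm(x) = 7.85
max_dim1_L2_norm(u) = 1.82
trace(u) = 2.06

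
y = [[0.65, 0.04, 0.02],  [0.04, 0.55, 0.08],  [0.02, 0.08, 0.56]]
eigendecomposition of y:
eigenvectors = [[0.77, 0.63, 0.09], [0.48, -0.47, -0.74], [0.43, -0.61, 0.66]]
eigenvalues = [0.69, 0.6, 0.47]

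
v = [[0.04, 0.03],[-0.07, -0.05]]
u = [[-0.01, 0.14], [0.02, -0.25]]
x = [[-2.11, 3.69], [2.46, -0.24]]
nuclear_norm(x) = 6.43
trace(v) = -0.01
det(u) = -0.00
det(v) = 0.00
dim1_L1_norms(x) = [5.8, 2.7]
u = v @ x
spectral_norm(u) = 0.29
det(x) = -8.57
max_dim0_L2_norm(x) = 3.7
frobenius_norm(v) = 0.10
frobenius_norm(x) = 4.92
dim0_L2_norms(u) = [0.02, 0.29]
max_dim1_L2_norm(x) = 4.25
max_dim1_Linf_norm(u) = 0.25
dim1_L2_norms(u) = [0.14, 0.25]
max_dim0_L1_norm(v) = 0.11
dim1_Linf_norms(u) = [0.14, 0.25]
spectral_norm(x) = 4.54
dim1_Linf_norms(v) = [0.04, 0.07]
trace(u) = -0.26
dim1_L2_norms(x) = [4.25, 2.47]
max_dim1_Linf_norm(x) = 3.69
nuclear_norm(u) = 0.29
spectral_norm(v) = 0.10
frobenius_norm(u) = 0.29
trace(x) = -2.35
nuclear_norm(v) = 0.10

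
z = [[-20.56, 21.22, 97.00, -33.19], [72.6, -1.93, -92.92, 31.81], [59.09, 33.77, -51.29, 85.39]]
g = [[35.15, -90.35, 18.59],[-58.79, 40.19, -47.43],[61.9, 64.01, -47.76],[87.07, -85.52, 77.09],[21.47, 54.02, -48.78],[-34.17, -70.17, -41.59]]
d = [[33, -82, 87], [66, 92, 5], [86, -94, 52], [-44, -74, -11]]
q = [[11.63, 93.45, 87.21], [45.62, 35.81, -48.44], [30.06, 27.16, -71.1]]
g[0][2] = 18.59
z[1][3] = 31.81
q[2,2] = -71.1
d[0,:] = [33, -82, 87]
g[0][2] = 18.59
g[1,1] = 40.19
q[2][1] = 27.16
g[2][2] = -47.76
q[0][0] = 11.63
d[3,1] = -74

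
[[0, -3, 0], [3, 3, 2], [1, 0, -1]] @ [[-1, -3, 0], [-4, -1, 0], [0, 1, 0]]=[[12, 3, 0], [-15, -10, 0], [-1, -4, 0]]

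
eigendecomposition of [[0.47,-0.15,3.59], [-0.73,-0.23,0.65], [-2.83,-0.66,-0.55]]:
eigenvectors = [[(-0.72+0j), -0.72-0.00j, 0.24+0.00j], [-0.13-0.19j, -0.13+0.19j, (-0.97+0j)], [(0.12-0.65j), 0.12+0.65j, (-0.07+0j)]]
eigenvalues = [(-0.15+3.2j), (-0.15-3.2j), (-0+0j)]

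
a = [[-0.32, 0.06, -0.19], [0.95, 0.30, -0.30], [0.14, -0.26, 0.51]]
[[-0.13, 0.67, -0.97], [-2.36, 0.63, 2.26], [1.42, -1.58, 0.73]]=a @ [[-1.56, -0.81, 2.47], [0.59, 3.7, 0.98], [3.52, -0.98, 1.26]]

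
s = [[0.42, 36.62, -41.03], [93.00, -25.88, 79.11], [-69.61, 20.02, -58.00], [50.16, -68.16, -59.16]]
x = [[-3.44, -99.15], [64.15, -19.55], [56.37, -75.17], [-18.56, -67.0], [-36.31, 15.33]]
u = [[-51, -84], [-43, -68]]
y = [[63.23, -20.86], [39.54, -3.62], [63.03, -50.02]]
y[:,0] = [63.23, 39.54, 63.03]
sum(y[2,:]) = 13.009999999999998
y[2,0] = 63.03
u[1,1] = -68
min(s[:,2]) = -59.16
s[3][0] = 50.16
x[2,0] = 56.37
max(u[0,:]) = -51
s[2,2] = -58.0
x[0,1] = -99.15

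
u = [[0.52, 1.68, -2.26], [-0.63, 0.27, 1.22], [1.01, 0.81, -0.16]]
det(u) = 3.134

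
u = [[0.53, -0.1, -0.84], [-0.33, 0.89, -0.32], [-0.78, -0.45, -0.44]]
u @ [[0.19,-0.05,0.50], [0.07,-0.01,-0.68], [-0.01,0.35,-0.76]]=[[0.10, -0.32, 0.97], [0.0, -0.1, -0.53], [-0.18, -0.11, 0.25]]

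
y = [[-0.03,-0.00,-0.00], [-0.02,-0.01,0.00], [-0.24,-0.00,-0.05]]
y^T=[[-0.03, -0.02, -0.24],[-0.0, -0.01, -0.0],[-0.00, 0.0, -0.05]]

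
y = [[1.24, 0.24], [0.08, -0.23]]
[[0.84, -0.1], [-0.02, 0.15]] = y @ [[0.62, 0.04],[0.31, -0.62]]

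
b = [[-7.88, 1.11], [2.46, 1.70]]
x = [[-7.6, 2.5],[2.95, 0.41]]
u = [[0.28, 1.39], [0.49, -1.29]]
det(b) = -16.13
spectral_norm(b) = 8.27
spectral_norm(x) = 8.45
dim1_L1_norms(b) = [8.99, 4.16]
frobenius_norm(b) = 8.50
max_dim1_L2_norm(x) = 8.0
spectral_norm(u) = 1.90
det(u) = -1.04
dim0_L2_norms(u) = [0.56, 1.9]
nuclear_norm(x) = 9.69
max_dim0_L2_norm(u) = 1.9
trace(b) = -6.18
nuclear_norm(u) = 2.45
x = u + b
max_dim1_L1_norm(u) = 1.78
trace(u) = -1.01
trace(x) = -7.19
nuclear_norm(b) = 10.22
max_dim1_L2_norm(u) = 1.42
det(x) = -10.49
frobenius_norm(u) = 1.98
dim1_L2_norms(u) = [1.42, 1.38]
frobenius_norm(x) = 8.54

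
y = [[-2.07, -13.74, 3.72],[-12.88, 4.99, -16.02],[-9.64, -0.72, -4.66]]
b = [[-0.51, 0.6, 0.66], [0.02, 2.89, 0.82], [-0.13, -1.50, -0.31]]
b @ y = [[-13.03, 9.53, -14.58], [-45.17, 13.56, -50.04], [22.58, -5.48, 24.99]]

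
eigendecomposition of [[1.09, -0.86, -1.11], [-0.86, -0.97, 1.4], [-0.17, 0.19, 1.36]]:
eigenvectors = [[0.32,0.92,-0.84], [0.95,-0.17,0.41], [-0.05,0.35,0.35]]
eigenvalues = [-1.33, 0.82, 1.98]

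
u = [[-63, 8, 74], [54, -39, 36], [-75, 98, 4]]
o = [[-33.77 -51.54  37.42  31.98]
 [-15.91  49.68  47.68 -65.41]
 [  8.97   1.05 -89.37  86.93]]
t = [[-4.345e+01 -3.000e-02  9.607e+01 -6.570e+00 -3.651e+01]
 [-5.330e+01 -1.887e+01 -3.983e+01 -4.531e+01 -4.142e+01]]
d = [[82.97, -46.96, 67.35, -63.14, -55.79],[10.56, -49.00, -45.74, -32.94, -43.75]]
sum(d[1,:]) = -160.87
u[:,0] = [-63, 54, -75]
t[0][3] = -6.57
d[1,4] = -43.75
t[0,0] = -43.45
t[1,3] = -45.31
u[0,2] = 74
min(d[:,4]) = -55.79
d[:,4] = [-55.79, -43.75]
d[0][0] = 82.97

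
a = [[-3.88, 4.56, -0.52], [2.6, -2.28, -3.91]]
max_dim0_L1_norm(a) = 6.84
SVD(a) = [[-0.79, 0.62], [0.62, 0.79]] @ diag([7.117568666043464, 3.564423695936869]) @ [[0.65, -0.7, -0.28], [-0.1, 0.29, -0.95]]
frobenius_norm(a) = 7.96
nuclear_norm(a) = 10.68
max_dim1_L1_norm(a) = 8.96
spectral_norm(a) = 7.12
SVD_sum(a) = [[-3.66, 3.92, 1.58], [2.88, -3.09, -1.25]] + [[-0.22,  0.64,  -2.10], [-0.28,  0.81,  -2.66]]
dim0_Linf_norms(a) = [3.88, 4.56, 3.91]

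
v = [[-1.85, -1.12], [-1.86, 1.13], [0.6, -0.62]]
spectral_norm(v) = 2.70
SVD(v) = [[-0.64, 0.76], [-0.72, -0.56], [0.24, 0.33]] @ diag([2.697980618580243, 1.6966733868854582]) @ [[1.0, -0.09], [-0.09, -1.00]]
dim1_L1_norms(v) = [2.97, 2.99, 1.22]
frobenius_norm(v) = 3.19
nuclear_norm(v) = 4.39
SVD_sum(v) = [[-1.73, 0.16], [-1.95, 0.18], [0.65, -0.06]] + [[-0.12, -1.28], [0.09, 0.95], [-0.05, -0.56]]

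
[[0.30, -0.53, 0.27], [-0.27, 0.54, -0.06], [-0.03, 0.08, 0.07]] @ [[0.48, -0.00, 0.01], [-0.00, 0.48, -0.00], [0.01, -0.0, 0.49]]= [[0.15, -0.25, 0.14], [-0.13, 0.26, -0.03], [-0.01, 0.04, 0.03]]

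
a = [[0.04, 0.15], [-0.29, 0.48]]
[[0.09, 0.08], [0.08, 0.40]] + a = [[0.13, 0.23], [-0.21, 0.88]]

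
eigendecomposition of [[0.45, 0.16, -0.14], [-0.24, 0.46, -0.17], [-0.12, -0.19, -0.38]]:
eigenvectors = [[0.03-0.67j,  0.03+0.67j,  0.11+0.00j], [(0.72+0j),  (0.72-0j),  (0.21+0j)], [-0.13+0.12j,  (-0.13-0.12j),  0.97+0.00j]]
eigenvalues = [(0.48+0.2j), (0.48-0.2j), (-0.44+0j)]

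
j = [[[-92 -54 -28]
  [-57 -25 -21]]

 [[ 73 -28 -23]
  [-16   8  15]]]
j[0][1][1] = -25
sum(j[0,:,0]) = -149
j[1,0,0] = 73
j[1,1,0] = -16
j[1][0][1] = -28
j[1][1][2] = 15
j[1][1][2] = 15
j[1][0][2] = -23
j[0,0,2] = -28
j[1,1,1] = 8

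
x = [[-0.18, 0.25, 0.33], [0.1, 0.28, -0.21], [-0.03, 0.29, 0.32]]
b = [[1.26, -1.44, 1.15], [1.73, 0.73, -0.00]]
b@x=[[-0.41,0.25,1.09], [-0.24,0.64,0.42]]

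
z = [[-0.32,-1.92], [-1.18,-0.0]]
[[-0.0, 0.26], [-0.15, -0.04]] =z @ [[0.13,0.03], [-0.02,-0.14]]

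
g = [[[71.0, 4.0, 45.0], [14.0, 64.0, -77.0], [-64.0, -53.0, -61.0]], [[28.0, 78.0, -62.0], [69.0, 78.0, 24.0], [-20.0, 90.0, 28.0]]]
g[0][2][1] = -53.0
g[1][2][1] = 90.0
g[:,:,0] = [[71.0, 14.0, -64.0], [28.0, 69.0, -20.0]]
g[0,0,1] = 4.0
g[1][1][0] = 69.0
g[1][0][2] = -62.0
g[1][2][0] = -20.0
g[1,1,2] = 24.0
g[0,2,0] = -64.0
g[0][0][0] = 71.0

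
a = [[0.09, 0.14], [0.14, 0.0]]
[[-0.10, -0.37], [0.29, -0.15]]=a@[[2.06, -1.09],[-2.01, -1.94]]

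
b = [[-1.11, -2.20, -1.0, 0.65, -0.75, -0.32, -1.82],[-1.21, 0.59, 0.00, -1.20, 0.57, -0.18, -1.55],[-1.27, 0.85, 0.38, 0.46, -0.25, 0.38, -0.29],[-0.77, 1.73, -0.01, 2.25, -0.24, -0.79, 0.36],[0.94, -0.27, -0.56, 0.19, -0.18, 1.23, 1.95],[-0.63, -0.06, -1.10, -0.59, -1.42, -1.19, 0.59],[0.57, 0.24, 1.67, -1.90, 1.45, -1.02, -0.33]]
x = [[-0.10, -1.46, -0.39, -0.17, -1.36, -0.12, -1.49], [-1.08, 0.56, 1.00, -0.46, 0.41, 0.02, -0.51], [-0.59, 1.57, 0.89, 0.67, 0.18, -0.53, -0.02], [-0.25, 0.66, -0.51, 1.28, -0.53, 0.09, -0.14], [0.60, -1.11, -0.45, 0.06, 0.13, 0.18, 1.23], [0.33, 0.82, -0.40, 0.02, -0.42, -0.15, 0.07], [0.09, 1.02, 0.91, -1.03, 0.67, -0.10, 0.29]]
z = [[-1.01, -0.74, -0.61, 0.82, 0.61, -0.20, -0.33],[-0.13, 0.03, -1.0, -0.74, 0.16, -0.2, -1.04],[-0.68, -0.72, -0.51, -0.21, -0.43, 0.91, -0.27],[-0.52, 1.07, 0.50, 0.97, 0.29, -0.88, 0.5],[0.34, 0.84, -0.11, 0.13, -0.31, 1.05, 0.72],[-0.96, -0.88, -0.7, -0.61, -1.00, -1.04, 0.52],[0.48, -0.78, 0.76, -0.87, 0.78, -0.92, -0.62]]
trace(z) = -2.49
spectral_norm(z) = 2.83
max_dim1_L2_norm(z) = 2.22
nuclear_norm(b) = 16.46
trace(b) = 0.41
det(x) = 0.62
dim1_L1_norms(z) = [4.32, 3.3, 3.73, 4.73, 3.5, 5.71, 5.21]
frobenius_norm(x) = 4.96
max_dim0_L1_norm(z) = 5.2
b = x + z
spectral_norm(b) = 4.11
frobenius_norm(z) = 4.84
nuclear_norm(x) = 10.32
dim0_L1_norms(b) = [6.5, 5.94, 4.72, 7.24, 4.86, 5.11, 6.89]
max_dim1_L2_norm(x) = 2.53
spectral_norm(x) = 3.45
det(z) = -4.75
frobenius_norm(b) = 7.24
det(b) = -58.94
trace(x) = 2.90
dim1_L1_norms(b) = [7.85, 5.3, 3.88, 6.15, 5.32, 5.58, 7.18]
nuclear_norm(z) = 11.19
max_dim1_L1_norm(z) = 5.71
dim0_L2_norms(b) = [2.55, 3.01, 2.34, 3.34, 2.27, 2.21, 3.19]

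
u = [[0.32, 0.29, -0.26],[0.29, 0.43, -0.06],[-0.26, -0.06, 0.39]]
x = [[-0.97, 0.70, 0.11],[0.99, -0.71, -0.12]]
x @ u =[[-0.14, 0.01, 0.25], [0.14, -0.01, -0.26]]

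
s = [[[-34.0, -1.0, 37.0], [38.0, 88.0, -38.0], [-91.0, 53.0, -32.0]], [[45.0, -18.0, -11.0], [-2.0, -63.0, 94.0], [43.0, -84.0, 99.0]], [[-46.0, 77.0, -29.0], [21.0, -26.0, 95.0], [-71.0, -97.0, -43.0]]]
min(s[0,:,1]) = -1.0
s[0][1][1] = 88.0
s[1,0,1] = -18.0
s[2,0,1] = 77.0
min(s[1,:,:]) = -84.0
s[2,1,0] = 21.0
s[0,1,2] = -38.0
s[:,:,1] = [[-1.0, 88.0, 53.0], [-18.0, -63.0, -84.0], [77.0, -26.0, -97.0]]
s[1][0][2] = -11.0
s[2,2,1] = -97.0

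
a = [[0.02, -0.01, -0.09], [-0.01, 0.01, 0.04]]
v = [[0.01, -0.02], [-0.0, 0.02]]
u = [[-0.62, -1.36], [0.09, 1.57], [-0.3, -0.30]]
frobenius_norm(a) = 0.10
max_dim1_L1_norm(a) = 0.12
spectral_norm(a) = 0.10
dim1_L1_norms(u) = [1.98, 1.66, 0.6]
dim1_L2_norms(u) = [1.49, 1.57, 0.42]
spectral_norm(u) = 2.16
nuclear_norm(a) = 0.11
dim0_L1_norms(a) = [0.03, 0.02, 0.13]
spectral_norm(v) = 0.03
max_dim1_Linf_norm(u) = 1.57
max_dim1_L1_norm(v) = 0.03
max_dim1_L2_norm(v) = 0.02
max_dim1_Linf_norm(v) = 0.02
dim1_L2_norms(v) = [0.02, 0.02]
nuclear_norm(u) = 2.62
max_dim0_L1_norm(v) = 0.04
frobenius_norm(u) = 2.21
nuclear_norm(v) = 0.04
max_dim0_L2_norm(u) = 2.1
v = a @ u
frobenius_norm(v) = 0.03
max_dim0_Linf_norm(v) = 0.02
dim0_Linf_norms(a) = [0.02, 0.01, 0.09]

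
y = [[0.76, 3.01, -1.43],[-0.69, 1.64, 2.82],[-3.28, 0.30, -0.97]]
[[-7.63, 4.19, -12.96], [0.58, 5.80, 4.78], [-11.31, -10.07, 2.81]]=y@ [[2.62, 2.68, -1.89], [-2.19, 1.57, -2.54], [2.12, 1.80, 2.71]]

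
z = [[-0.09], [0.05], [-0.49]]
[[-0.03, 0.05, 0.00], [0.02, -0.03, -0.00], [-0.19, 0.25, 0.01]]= z@[[0.38, -0.51, -0.02]]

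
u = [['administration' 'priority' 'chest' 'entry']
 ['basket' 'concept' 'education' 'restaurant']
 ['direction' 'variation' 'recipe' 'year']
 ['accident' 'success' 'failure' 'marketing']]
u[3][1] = 'success'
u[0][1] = 'priority'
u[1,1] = 'concept'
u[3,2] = 'failure'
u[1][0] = 'basket'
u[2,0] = 'direction'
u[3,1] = 'success'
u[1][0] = 'basket'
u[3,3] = 'marketing'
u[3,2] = 'failure'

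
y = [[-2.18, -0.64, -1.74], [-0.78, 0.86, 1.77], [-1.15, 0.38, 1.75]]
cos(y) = [[-0.91, -0.06, 0.07],[0.24, 0.49, -1.49],[-0.07, -0.43, -0.47]]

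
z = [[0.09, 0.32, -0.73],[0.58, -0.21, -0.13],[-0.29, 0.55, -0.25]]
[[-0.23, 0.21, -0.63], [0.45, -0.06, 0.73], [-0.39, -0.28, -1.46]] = z @ [[0.83, -0.84, 0.24], [-0.10, -1.42, -2.64], [0.38, -1.01, -0.26]]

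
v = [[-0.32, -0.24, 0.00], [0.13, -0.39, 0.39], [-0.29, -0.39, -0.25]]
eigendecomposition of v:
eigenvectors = [[(0.74+0j), (-0.06-0.36j), -0.06+0.36j], [-0.45+0.00j, (-0.67+0j), -0.67-0.00j], [(-0.5+0j), 0.03-0.64j, (0.03+0.64j)]]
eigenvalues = [(-0.17+0j), (-0.39+0.44j), (-0.39-0.44j)]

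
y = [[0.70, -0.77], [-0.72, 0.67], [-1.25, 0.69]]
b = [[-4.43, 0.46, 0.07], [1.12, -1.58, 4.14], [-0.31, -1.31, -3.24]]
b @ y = [[-3.52, 3.77], [-3.25, 0.94], [4.78, -2.87]]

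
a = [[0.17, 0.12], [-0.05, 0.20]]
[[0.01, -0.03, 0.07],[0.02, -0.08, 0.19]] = a @ [[-0.02, 0.09, -0.23], [0.09, -0.37, 0.90]]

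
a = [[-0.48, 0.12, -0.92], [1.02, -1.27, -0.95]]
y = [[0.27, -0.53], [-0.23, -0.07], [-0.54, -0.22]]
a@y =[[0.34,0.45], [1.08,-0.24]]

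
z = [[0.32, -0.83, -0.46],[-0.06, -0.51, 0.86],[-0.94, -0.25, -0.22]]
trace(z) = -0.41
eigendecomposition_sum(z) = [[(0.6+0j), -0.26+0.00j, -0.41+0.00j], [-0.26-0.00j, 0.11-0.00j, 0.18+0.00j], [-0.41-0.00j, 0.18-0.00j, (0.28+0j)]] + [[(-0.14+0.14j), -0.28-0.09j, -0.02+0.27j], [0.10+0.28j, -0.31+0.32j, (0.34+0.21j)], [-0.26+0.03j, -0.21-0.34j, (-0.25+0.26j)]] + [[-0.14-0.14j, (-0.28+0.09j), -0.02-0.27j], [0.10-0.28j, -0.31-0.32j, 0.34-0.21j], [(-0.26-0.03j), -0.21+0.34j, (-0.25-0.26j)]]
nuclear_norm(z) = 3.00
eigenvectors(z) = [[0.78+0.00j, -0.20-0.40j, -0.20+0.40j], [(-0.34+0j), -0.67+0.00j, -0.67-0.00j], [(-0.53+0j), (0.13-0.58j), (0.13+0.58j)]]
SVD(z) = [[0.74, -0.40, -0.53],[0.65, 0.60, 0.46],[0.14, -0.69, 0.71]] @ diag([1.0059054755298518, 1.0018568666668484, 0.9925406757466153]) @ [[0.07, -0.98, 0.19], [0.48, 0.20, 0.85], [-0.87, 0.03, 0.49]]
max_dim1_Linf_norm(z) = 0.94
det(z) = 1.00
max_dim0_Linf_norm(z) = 0.94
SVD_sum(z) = [[0.05, -0.73, 0.14], [0.04, -0.64, 0.12], [0.01, -0.14, 0.03]] + [[-0.19, -0.08, -0.34], [0.29, 0.12, 0.52], [-0.33, -0.14, -0.59]] + [[0.46, -0.02, -0.26], [-0.40, 0.02, 0.22], [-0.62, 0.02, 0.34]]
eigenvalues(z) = [(0.99+0j), (-0.7+0.72j), (-0.7-0.72j)]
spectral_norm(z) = 1.01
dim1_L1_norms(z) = [1.61, 1.43, 1.41]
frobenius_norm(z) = 1.73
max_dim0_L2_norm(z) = 1.01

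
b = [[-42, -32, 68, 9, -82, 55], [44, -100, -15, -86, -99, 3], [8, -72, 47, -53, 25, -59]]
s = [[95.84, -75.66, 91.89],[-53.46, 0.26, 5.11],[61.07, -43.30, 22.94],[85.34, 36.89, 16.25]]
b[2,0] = 8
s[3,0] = 85.34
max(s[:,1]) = 36.89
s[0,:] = [95.84, -75.66, 91.89]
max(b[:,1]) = -32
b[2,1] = -72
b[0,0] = -42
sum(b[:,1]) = -204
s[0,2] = 91.89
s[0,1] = -75.66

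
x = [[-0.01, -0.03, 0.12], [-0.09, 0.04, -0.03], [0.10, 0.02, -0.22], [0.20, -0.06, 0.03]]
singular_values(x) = [0.28, 0.23, 0.01]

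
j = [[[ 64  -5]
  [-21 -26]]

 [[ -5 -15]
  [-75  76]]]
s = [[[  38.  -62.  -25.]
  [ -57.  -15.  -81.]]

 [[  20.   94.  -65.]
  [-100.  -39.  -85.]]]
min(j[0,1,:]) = -26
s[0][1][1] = -15.0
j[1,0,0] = -5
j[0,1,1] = -26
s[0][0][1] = -62.0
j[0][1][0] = -21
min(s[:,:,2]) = -85.0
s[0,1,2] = -81.0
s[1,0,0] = 20.0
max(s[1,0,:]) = 94.0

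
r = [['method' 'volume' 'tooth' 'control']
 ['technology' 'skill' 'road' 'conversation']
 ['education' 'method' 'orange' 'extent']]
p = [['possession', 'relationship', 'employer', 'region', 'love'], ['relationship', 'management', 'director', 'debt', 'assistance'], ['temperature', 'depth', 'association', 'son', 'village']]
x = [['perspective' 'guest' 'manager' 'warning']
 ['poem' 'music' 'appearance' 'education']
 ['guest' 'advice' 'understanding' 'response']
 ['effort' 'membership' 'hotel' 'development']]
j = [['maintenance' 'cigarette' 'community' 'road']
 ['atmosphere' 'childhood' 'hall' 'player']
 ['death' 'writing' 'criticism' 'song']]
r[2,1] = 'method'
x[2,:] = ['guest', 'advice', 'understanding', 'response']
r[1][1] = 'skill'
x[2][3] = 'response'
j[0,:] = ['maintenance', 'cigarette', 'community', 'road']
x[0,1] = 'guest'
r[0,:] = ['method', 'volume', 'tooth', 'control']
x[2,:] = ['guest', 'advice', 'understanding', 'response']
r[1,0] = 'technology'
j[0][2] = 'community'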